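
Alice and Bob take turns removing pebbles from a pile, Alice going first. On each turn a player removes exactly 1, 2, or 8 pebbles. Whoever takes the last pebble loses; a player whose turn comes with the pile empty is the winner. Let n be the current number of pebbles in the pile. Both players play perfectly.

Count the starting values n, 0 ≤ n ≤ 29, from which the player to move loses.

Label each position W (a win for the player to move) or L (a loss). A position with no legal move is W; any other position is W exactly when some move reaches an L, and L when every move reaches a W.
n=0: no move; the opponent has just taken the last pebble and therefore loses → W
n=1: L (sole option 0(W) is W)
n=2: W (go to 1, an L position)
n=3: W (go to 1, an L position)
n=4: L (options 3(W), 2(W) are all W)
n=5: W (go to 4, an L position)
n=6: W (go to 4, an L position)
n=7: L (options 6(W), 5(W) are all W)
n=8: W (go to 7, an L position)
n=9: W (go to 7, an L position)
n=10: L (options 9(W), 8(W), 2(W) are all W)
n=11: W (go to 10, an L position)
n=12: W (go to 10, an L position)
n=13: L (options 12(W), 11(W), 5(W) are all W)
n=14: W (go to 13, an L position)
n=15: W (go to 13, an L position)
n=16: L (options 15(W), 14(W), 8(W) are all W)
n=17: W (go to 16, an L position)
n=18: W (go to 16, an L position)
n=19: L (options 18(W), 17(W), 11(W) are all W)
n=20: W (go to 19, an L position)
n=21: W (go to 19, an L position)
n=22: L (options 21(W), 20(W), 14(W) are all W)
n=23: W (go to 22, an L position)
n=24: W (go to 22, an L position)
n=25: L (options 24(W), 23(W), 17(W) are all W)
n=26: W (go to 25, an L position)
n=27: W (go to 25, an L position)
n=28: L (options 27(W), 26(W), 20(W) are all W)
n=29: W (go to 28, an L position)
L entries with 0 ≤ n ≤ 29: n = 1, 4, 7, 10, 13, 16, 19, 22, 25, 28; that makes 10.

10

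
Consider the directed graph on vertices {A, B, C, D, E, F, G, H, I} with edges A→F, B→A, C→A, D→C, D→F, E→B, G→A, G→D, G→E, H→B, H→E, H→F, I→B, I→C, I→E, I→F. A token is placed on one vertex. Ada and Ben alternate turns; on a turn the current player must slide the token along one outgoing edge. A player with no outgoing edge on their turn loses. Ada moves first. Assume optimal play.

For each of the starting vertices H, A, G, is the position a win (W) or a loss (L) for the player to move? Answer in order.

H: W, A: W, G: L

Use the standard recursion: the mover loses at a terminal position; elsewhere, the mover wins exactly when some move hands the opponent an L position.
Every edge goes from a vertex to one that appears earlier in the order F, A, B, C, D, E, G, H, I, so processing vertices in that order labels each vertex after all of its successors.
F: no outgoing edge → L
A: →F(L), so W
B: →A(W) only, which is W, so L
C: →A(W) only, which is W, so L
D: →C(L), so W
E: →B(L), so W
G: →E(W), D(W), A(W) — all W, so L
H: →B(L), so W
I: →C(L), so W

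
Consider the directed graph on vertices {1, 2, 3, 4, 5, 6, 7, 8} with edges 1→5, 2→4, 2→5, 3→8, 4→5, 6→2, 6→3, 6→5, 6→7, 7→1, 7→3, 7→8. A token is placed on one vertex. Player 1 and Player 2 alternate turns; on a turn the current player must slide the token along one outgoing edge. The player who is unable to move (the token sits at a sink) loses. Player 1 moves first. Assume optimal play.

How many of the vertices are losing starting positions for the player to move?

2

Work bottom-up. With no move the player to move loses. Otherwise the position is W if at least one move leads to an L position for the opponent, and L if every move leads to a W.
Every edge goes from a vertex to one that appears earlier in the order 5, 8, 3, 1, 7, 4, 2, 6, so processing vertices in that order labels each vertex after all of its successors.
5: no outgoing edge → L
8: no outgoing edge → L
3: →8(L), so W
1: →5(L), so W
7: →8(L), so W
4: →5(L), so W
2: →5(L), so W
6: →5(L), so W
The L vertices are 5, 8; that is 2 in all.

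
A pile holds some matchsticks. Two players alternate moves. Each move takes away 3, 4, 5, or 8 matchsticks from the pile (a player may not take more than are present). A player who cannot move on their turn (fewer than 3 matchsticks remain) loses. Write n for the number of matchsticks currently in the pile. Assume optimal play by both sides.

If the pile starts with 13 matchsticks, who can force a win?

The second player wins.

Work bottom-up. With no move the player to move loses. Otherwise the position is W if at least one move leads to an L position for the opponent, and L if every move leads to a W.
n=0: no move → L
n=1: no move → L
n=2: no move → L
n=3: reaches L-position 0 → W
n=4: reaches L-position 1 → W
n=5: reaches L-position 2 → W
n=6: reaches L-position 2 → W
n=7: reaches L-position 2 → W
n=8: reaches L-position 0 → W
n=9: reaches L-position 1 → W
n=10: reaches L-position 2 → W
n=11: only reaches 8(W), 7(W), 6(W), 3(W), all W → L
n=12: only reaches 9(W), 8(W), 7(W), 4(W), all W → L
n=13: only reaches 10(W), 9(W), 8(W), 5(W), all W → L
The starting position 13 is L: whatever the player to move does, the opponent receives a W position.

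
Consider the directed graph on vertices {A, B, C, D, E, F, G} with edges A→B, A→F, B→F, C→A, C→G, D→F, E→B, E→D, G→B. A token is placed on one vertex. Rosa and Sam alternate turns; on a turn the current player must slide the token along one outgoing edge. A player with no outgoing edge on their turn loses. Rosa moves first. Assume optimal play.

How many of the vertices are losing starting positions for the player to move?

Classify positions by backward induction: terminal positions (no move available) are L. From any other position, the mover wins iff some move reaches an L.
Every edge goes from a vertex to one that appears earlier in the order F, B, A, G, C, D, E, so processing vertices in that order labels each vertex after all of its successors.
F: no outgoing edge → L
B: →F(L), so W
A: →F(L), so W
G: →B(W) only, which is W, so L
C: →G(L), so W
D: →F(L), so W
E: →D(W), B(W) — all W, so L
The L vertices are E, F, G; that is 3 in all.

3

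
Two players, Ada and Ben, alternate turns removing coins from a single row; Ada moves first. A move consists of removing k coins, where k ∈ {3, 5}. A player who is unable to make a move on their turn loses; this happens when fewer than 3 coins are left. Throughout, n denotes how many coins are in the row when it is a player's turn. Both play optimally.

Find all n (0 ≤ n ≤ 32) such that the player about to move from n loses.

0, 1, 2, 8, 9, 10, 16, 17, 18, 24, 25, 26, 32

Use the standard recursion: the mover loses at a terminal position; elsewhere, the mover wins exactly when some move hands the opponent an L position.
n=0: no move → L
n=1: no move → L
n=2: no move → L
n=3: can move to 0, which is L ⇒ W
n=4: can move to 1, which is L ⇒ W
n=5: can move to 2, which is L ⇒ W
n=6: can move to 1, which is L ⇒ W
n=7: can move to 2, which is L ⇒ W
n=8: moves to 5(W), 3(W); every one is W ⇒ L
n=9: moves to 6(W), 4(W); every one is W ⇒ L
n=10: moves to 7(W), 5(W); every one is W ⇒ L
n=11: can move to 8, which is L ⇒ W
n=12: can move to 9, which is L ⇒ W
n=13: can move to 10, which is L ⇒ W
n=14: can move to 9, which is L ⇒ W
n=15: can move to 10, which is L ⇒ W
n=16: moves to 13(W), 11(W); every one is W ⇒ L
n=17: moves to 14(W), 12(W); every one is W ⇒ L
n=18: moves to 15(W), 13(W); every one is W ⇒ L
n=19: can move to 16, which is L ⇒ W
n=20: can move to 17, which is L ⇒ W
n=21: can move to 18, which is L ⇒ W
n=22: can move to 17, which is L ⇒ W
n=23: can move to 18, which is L ⇒ W
n=24: moves to 21(W), 19(W); every one is W ⇒ L
n=25: moves to 22(W), 20(W); every one is W ⇒ L
n=26: moves to 23(W), 21(W); every one is W ⇒ L
n=27: can move to 24, which is L ⇒ W
n=28: can move to 25, which is L ⇒ W
n=29: can move to 26, which is L ⇒ W
n=30: can move to 25, which is L ⇒ W
n=31: can move to 26, which is L ⇒ W
n=32: moves to 29(W), 27(W); every one is W ⇒ L
The losing starting values of n are exactly the entries labelled L in this table (13 of them).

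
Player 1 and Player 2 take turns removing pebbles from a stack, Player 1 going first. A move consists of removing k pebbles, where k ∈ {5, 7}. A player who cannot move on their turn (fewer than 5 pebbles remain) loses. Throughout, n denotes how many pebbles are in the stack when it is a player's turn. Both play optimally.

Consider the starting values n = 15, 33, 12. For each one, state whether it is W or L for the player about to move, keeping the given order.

Label each position W (a win for the player to move) or L (a loss). A position with no legal move is L; any other position is W exactly when some move reaches an L, and L when every move reaches a W.
n=0: no move → L
n=1: no move → L
n=2: no move → L
n=3: no move → L
n=4: no move → L
n=5: W (go to 0, an L position)
n=6: W (go to 1, an L position)
n=7: W (go to 2, an L position)
n=8: W (go to 3, an L position)
n=9: W (go to 4, an L position)
n=10: W (go to 3, an L position)
n=11: W (go to 4, an L position)
n=12: L (options 7(W), 5(W) are all W)
n=13: L (options 8(W), 6(W) are all W)
n=14: L (options 9(W), 7(W) are all W)
n=15: L (options 10(W), 8(W) are all W)
n=16: L (options 11(W), 9(W) are all W)
n=17: W (go to 12, an L position)
n=18: W (go to 13, an L position)
n=19: W (go to 14, an L position)
n=20: W (go to 15, an L position)
n=21: W (go to 16, an L position)
n=22: W (go to 15, an L position)
n=23: W (go to 16, an L position)
n=24: L (options 19(W), 17(W) are all W)
n=25: L (options 20(W), 18(W) are all W)
n=26: L (options 21(W), 19(W) are all W)
n=27: L (options 22(W), 20(W) are all W)
n=28: L (options 23(W), 21(W) are all W)
n=29: W (go to 24, an L position)
n=30: W (go to 25, an L position)
n=31: W (go to 26, an L position)
n=32: W (go to 27, an L position)
n=33: W (go to 28, an L position)

15: L, 33: W, 12: L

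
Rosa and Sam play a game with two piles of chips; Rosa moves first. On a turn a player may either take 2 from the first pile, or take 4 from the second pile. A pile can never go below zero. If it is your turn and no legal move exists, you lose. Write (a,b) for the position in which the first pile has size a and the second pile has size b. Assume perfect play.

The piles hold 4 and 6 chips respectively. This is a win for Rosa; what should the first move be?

Use the standard recursion: the mover loses at a terminal position; elsewhere, the mover wins exactly when some move hands the opponent an L position.
No move ever increases a pile, so every position that can arise here has a ≤ 4 and b ≤ 6; it is enough to label the cells with 0 ≤ a ≤ 4 and 0 ≤ b ≤ 6.
Every move lowers a or b (never raises either), so fill the grid row by row in increasing a, and left to right within a row: each cell's successors are then already labelled.
      b=0  b=1  b=2  b=3  b=4  b=5  b=6
a=0:    L    L    L    L    W    W    W
a=1:    L    L    L    L    W    W    W
a=2:    W    W    W    W    L    L    L
a=3:    W    W    W    W    L    L    L
a=4:    L    L    L    L    W    W    W
Cells with no legal move (terminal, hence L): (0,0), (0,1), (0,2), (0,3), (1,0), (1,1), (1,2), (1,3).
The remaining L cells, each justified by listing all of its moves:
(2,4): L (options (0,4)(W), (2,0)(W) are all W)
(2,5): L (options (0,5)(W), (2,1)(W) are all W)
(2,6): L (options (0,6)(W), (2,2)(W) are all W)
(3,4): L (options (1,4)(W), (3,0)(W) are all W)
(3,5): L (options (1,5)(W), (3,1)(W) are all W)
(3,6): L (options (1,6)(W), (3,2)(W) are all W)
(4,0): L (sole option (2,0)(W) is W)
(4,1): L (sole option (2,1)(W) is W)
(4,2): L (sole option (2,2)(W) is W)
(4,3): L (sole option (2,3)(W) is W)
Every other cell has at least one move into one of the L cells above, so it is W.
From (4,6), the L positions reachable in one move are: (2,6), (4,2). Any move reaching one of these is winning.

Move to (2,6).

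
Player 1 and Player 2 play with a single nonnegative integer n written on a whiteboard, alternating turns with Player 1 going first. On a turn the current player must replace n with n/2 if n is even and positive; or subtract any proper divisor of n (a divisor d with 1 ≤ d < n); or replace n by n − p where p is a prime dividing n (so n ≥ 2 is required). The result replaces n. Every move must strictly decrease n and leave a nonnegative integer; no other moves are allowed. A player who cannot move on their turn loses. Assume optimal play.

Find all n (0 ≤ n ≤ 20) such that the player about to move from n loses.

Build the W/L table. Terminal = L. A non-terminal position is W if it has a move to some L; otherwise it is L.
n=0: no move → L
n=1: no move → L
n=2: can move to 0, which is L ⇒ W
n=3: can move to 0, which is L ⇒ W
n=4: moves to 2(W), 3(W); every one is W ⇒ L
n=5: can move to 0, which is L ⇒ W
n=6: can move to 4, which is L ⇒ W
n=7: can move to 0, which is L ⇒ W
n=8: can move to 4, which is L ⇒ W
n=9: moves to 6(W), 8(W); every one is W ⇒ L
n=10: can move to 9, which is L ⇒ W
n=11: can move to 0, which is L ⇒ W
n=12: can move to 9, which is L ⇒ W
n=13: can move to 0, which is L ⇒ W
n=14: moves to 7(W), 12(W), 13(W); every one is W ⇒ L
n=15: can move to 14, which is L ⇒ W
n=16: can move to 14, which is L ⇒ W
n=17: can move to 0, which is L ⇒ W
n=18: can move to 9, which is L ⇒ W
n=19: can move to 0, which is L ⇒ W
n=20: moves to 10(W), 15(W), 16(W), 18(W), 19(W); every one is W ⇒ L
Reading off the rows marked L gives the requested list; there are 6 such values of n.

0, 1, 4, 9, 14, 20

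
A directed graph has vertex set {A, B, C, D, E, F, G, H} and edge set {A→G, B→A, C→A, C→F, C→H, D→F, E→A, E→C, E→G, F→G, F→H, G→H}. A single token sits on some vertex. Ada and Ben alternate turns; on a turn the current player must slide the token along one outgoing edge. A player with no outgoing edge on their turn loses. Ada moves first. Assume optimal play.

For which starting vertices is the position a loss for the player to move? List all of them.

Build the W/L table. Terminal = L. A non-terminal position is W if it has a move to some L; otherwise it is L.
Every edge goes from a vertex to one that appears earlier in the order H, G, F, D, A, C, E, B, so processing vertices in that order labels each vertex after all of its successors.
H: no outgoing edge → L
G: reaches L-position H → W
F: reaches L-position H → W
D: only reaches F(W), which is W → L
A: only reaches G(W), which is W → L
C: reaches L-position A → W
E: reaches L-position A → W
B: reaches L-position A → W
The losing starting vertices are exactly the entries labelled L in this table (3 of them).

A, D, H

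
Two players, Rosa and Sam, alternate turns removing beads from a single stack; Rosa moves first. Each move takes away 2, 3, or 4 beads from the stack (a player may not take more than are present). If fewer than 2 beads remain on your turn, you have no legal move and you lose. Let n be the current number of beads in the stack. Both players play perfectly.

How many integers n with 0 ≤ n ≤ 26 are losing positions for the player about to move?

10

Classify positions by backward induction: terminal positions (no move available) are L. From any other position, the mover wins iff some move reaches an L.
n=0: no move → L
n=1: no move → L
n=2: W (go to 0, an L position)
n=3: W (go to 1, an L position)
n=4: W (go to 1, an L position)
n=5: W (go to 1, an L position)
n=6: L (options 4(W), 3(W), 2(W) are all W)
n=7: L (options 5(W), 4(W), 3(W) are all W)
n=8: W (go to 6, an L position)
n=9: W (go to 7, an L position)
n=10: W (go to 7, an L position)
n=11: W (go to 7, an L position)
n=12: L (options 10(W), 9(W), 8(W) are all W)
n=13: L (options 11(W), 10(W), 9(W) are all W)
n=14: W (go to 12, an L position)
n=15: W (go to 13, an L position)
n=16: W (go to 13, an L position)
n=17: W (go to 13, an L position)
n=18: L (options 16(W), 15(W), 14(W) are all W)
n=19: L (options 17(W), 16(W), 15(W) are all W)
n=20: W (go to 18, an L position)
n=21: W (go to 19, an L position)
n=22: W (go to 19, an L position)
n=23: W (go to 19, an L position)
n=24: L (options 22(W), 21(W), 20(W) are all W)
n=25: L (options 23(W), 22(W), 21(W) are all W)
n=26: W (go to 24, an L position)
L entries with 0 ≤ n ≤ 26: n = 0, 1, 6, 7, 12, 13, 18, 19, 24, 25; that makes 10.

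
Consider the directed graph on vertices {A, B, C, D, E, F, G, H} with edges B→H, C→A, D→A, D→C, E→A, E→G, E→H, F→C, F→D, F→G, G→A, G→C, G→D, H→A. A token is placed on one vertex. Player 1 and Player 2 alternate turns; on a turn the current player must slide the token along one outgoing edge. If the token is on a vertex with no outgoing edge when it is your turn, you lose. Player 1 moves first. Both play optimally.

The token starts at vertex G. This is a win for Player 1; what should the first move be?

Work bottom-up. With no move the player to move loses. Otherwise the position is W if at least one move leads to an L position for the opponent, and L if every move leads to a W.
Every edge goes from a vertex to one that appears earlier in the order A, C, D, G, H, F, E, B, so processing vertices in that order labels each vertex after all of its successors.
A: no outgoing edge → L
C: →A(L), so W
D: →A(L), so W
G: →A(L), so W
H: →A(L), so W
F: →G(W), D(W), C(W) — all W, so L
E: →A(L), so W
B: →H(W) only, which is W, so L
From G, the L positions reachable in one move are: A.

Move to A.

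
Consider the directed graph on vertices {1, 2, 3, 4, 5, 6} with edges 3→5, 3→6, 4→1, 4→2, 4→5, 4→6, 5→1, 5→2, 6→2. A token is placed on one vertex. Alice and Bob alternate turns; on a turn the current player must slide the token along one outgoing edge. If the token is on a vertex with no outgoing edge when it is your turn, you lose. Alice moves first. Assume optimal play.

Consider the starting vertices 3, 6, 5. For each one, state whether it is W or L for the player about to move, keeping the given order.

3: L, 6: W, 5: W

Label each position W (a win for the player to move) or L (a loss). A position with no legal move is L; any other position is W exactly when some move reaches an L, and L when every move reaches a W.
Every edge goes from a vertex to one that appears earlier in the order 2, 1, 5, 6, 3, 4, so processing vertices in that order labels each vertex after all of its successors.
2: no outgoing edge → L
1: no outgoing edge → L
5: →1(L), so W
6: →2(L), so W
3: →6(W), 5(W) — all W, so L
4: →1(L), so W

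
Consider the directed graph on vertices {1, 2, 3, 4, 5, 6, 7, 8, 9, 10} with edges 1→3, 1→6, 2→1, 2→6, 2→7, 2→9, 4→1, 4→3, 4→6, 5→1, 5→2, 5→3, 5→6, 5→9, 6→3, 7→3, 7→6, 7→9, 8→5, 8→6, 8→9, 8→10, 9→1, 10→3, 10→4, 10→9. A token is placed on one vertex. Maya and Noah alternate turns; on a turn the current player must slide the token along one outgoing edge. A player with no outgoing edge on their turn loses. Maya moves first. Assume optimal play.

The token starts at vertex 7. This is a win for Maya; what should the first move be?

Move to 9.

Build the W/L table. Terminal = L. A non-terminal position is W if it has a move to some L; otherwise it is L.
Every edge goes from a vertex to one that appears earlier in the order 3, 6, 1, 9, 4, 10, 7, 2, 5, 8, so processing vertices in that order labels each vertex after all of its successors.
3: no outgoing edge → L
6: can move to 3, which is L ⇒ W
1: can move to 3, which is L ⇒ W
9: the only move is to 1(W), a W ⇒ L
4: can move to 3, which is L ⇒ W
10: can move to 9, which is L ⇒ W
7: can move to 9, which is L ⇒ W
2: can move to 9, which is L ⇒ W
5: can move to 9, which is L ⇒ W
8: can move to 9, which is L ⇒ W
From 7, the L positions reachable in one move are: 9, 3. Any move reaching one of these is winning.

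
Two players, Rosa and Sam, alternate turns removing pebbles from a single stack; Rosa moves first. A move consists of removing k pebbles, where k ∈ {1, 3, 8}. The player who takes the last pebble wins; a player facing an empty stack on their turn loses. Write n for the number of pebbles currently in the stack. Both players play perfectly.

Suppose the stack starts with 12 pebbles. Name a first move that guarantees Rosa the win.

Compute win/loss labels from the base case upward. A position with no move is L. Any other position is W if it can reach an L in one move, else L.
n=0: no move → L
n=1: reaches L-position 0 → W
n=2: only reaches 1(W), which is W → L
n=3: reaches L-position 2 → W
n=4: only reaches 3(W), 1(W), all W → L
n=5: reaches L-position 4 → W
n=6: only reaches 5(W), 3(W), all W → L
n=7: reaches L-position 6 → W
n=8: reaches L-position 0 → W
n=9: reaches L-position 6 → W
n=10: reaches L-position 2 → W
n=11: only reaches 10(W), 8(W), 3(W), all W → L
n=12: reaches L-position 11 → W
From 12, the L positions reachable in one move are: 11, 4. Any move reaching one of these is winning.

Remove 1, leaving 11.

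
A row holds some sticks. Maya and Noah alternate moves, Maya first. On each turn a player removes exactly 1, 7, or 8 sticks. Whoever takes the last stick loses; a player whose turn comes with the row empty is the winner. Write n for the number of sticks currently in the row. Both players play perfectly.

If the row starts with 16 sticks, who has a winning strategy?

Compute win/loss labels from the base case upward. A position with no move is W. Any other position is W if it can reach an L in one move, else L.
n=0: no move; the opponent has just taken the last stick and therefore loses → W
n=1: the only move is to 0(W), a W ⇒ L
n=2: can move to 1, which is L ⇒ W
n=3: the only move is to 2(W), a W ⇒ L
n=4: can move to 3, which is L ⇒ W
n=5: the only move is to 4(W), a W ⇒ L
n=6: can move to 5, which is L ⇒ W
n=7: moves to 6(W), 0(W); every one is W ⇒ L
n=8: can move to 7, which is L ⇒ W
n=9: can move to 1, which is L ⇒ W
n=10: can move to 3, which is L ⇒ W
n=11: can move to 3, which is L ⇒ W
n=12: can move to 5, which is L ⇒ W
n=13: can move to 5, which is L ⇒ W
n=14: can move to 7, which is L ⇒ W
n=15: can move to 7, which is L ⇒ W
n=16: moves to 15(W), 9(W), 8(W); every one is W ⇒ L
The starting position 16 is L: whatever Maya does, the opponent receives a W position.

Noah wins.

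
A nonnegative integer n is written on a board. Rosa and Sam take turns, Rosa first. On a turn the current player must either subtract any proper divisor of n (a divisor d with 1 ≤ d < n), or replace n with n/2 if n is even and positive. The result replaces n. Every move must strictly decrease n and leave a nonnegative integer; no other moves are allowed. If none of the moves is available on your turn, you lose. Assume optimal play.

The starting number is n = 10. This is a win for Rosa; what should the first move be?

Build the W/L table. Terminal = L. A non-terminal position is W if it has a move to some L; otherwise it is L.
n=0: no move → L
n=1: no move → L
n=2: reaches L-position 1 → W
n=3: only reaches 2(W), which is W → L
n=4: reaches L-position 3 → W
n=5: only reaches 4(W), which is W → L
n=6: reaches L-position 3 → W
n=7: only reaches 6(W), which is W → L
n=8: reaches L-position 7 → W
n=9: only reaches 6(W), 8(W), all W → L
n=10: reaches L-position 5 → W
From 10, the L positions reachable in one move are: 5, 9. Any move reaching one of these is winning.

Move to 5.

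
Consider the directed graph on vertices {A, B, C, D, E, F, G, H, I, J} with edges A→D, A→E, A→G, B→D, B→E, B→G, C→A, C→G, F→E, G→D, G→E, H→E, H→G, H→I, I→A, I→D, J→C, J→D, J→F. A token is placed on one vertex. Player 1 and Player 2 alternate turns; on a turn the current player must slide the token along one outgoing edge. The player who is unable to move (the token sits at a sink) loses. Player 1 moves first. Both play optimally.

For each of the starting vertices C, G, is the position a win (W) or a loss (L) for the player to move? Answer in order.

Build the W/L table. Terminal = L. A non-terminal position is W if it has a move to some L; otherwise it is L.
Every edge goes from a vertex to one that appears earlier in the order E, D, G, A, C, F, J, I, H, B, so processing vertices in that order labels each vertex after all of its successors.
E: no outgoing edge → L
D: no outgoing edge → L
G: W (go to D, an L position)
A: W (go to D, an L position)
C: L (options A(W), G(W) are all W)
F: W (go to E, an L position)
J: W (go to C, an L position)
I: W (go to D, an L position)
H: W (go to E, an L position)
B: W (go to D, an L position)

C: L, G: W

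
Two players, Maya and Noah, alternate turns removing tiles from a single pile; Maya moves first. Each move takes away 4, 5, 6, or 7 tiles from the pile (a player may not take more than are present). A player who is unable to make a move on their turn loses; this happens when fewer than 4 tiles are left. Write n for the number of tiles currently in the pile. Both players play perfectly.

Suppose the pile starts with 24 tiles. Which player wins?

Use the standard recursion: the mover loses at a terminal position; elsewhere, the mover wins exactly when some move hands the opponent an L position.
n=0: no move → L
n=1: no move → L
n=2: no move → L
n=3: no move → L
n=4: can move to 0, which is L ⇒ W
n=5: can move to 1, which is L ⇒ W
n=6: can move to 2, which is L ⇒ W
n=7: can move to 3, which is L ⇒ W
n=8: can move to 3, which is L ⇒ W
n=9: can move to 3, which is L ⇒ W
n=10: can move to 3, which is L ⇒ W
n=11: moves to 7(W), 6(W), 5(W), 4(W); every one is W ⇒ L
n=12: moves to 8(W), 7(W), 6(W), 5(W); every one is W ⇒ L
n=13: moves to 9(W), 8(W), 7(W), 6(W); every one is W ⇒ L
n=14: moves to 10(W), 9(W), 8(W), 7(W); every one is W ⇒ L
n=15: can move to 11, which is L ⇒ W
n=16: can move to 12, which is L ⇒ W
n=17: can move to 13, which is L ⇒ W
n=18: can move to 14, which is L ⇒ W
n=19: can move to 14, which is L ⇒ W
n=20: can move to 14, which is L ⇒ W
n=21: can move to 14, which is L ⇒ W
n=22: moves to 18(W), 17(W), 16(W), 15(W); every one is W ⇒ L
n=23: moves to 19(W), 18(W), 17(W), 16(W); every one is W ⇒ L
n=24: moves to 20(W), 19(W), 18(W), 17(W); every one is W ⇒ L
Every move from 24 reaches a W position, so the mover loses.

Noah wins.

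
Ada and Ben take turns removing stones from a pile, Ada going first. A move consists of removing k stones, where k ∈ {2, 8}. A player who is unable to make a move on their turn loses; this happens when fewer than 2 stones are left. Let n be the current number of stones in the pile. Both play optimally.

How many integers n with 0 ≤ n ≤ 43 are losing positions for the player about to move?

Label each position W (a win for the player to move) or L (a loss). A position with no legal move is L; any other position is W exactly when some move reaches an L, and L when every move reaches a W.
n=0: no move → L
n=1: no move → L
n=2: →0(L), so W
n=3: →1(L), so W
n=4: →2(W) only, which is W, so L
n=5: →3(W) only, which is W, so L
n=6: →4(L), so W
n=7: →5(L), so W
n=8: →0(L), so W
n=9: →1(L), so W
n=10: →8(W), 2(W) — all W, so L
n=11: →9(W), 3(W) — all W, so L
n=12: →10(L), so W
n=13: →11(L), so W
n=14: →12(W), 6(W) — all W, so L
n=15: →13(W), 7(W) — all W, so L
n=16: →14(L), so W
n=17: →15(L), so W
n=18: →10(L), so W
n=19: →11(L), so W
n=20: →18(W), 12(W) — all W, so L
n=21: →19(W), 13(W) — all W, so L
n=22: →20(L), so W
n=23: →21(L), so W
n=24: →22(W), 16(W) — all W, so L
n=25: →23(W), 17(W) — all W, so L
n=26: →24(L), so W
n=27: →25(L), so W
n=28: →20(L), so W
n=29: →21(L), so W
n=30: →28(W), 22(W) — all W, so L
n=31: →29(W), 23(W) — all W, so L
n=32: →30(L), so W
n=33: →31(L), so W
n=34: →32(W), 26(W) — all W, so L
n=35: →33(W), 27(W) — all W, so L
n=36: →34(L), so W
n=37: →35(L), so W
n=38: →30(L), so W
n=39: →31(L), so W
n=40: →38(W), 32(W) — all W, so L
n=41: →39(W), 33(W) — all W, so L
n=42: →40(L), so W
n=43: →41(L), so W
L entries with 0 ≤ n ≤ 43: n = 0, 1, 4, 5, 10, 11, 14, 15, 20, 21, 24, 25, 30, 31, 34, 35, 40, 41; that makes 18.

18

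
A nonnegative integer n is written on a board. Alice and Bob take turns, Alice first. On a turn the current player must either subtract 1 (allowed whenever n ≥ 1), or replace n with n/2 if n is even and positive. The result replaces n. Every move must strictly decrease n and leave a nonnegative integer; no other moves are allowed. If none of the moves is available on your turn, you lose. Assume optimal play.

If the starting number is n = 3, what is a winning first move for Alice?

Work bottom-up. With no move the player to move loses. Otherwise the position is W if at least one move leads to an L position for the opponent, and L if every move leads to a W.
n=0: no move → L
n=1: →0(L), so W
n=2: →1(W) only, which is W, so L
n=3: →2(L), so W
From 3, the L positions reachable in one move are: 2.

Move to 2.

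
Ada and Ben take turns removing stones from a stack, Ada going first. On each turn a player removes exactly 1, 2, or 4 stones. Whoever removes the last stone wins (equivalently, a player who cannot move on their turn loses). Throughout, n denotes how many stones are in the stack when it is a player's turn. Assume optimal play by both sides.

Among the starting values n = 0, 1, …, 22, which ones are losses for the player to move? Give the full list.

Use the standard recursion: the mover loses at a terminal position; elsewhere, the mover wins exactly when some move hands the opponent an L position.
n=0: no move → L
n=1: W (go to 0, an L position)
n=2: W (go to 0, an L position)
n=3: L (options 2(W), 1(W) are all W)
n=4: W (go to 3, an L position)
n=5: W (go to 3, an L position)
n=6: L (options 5(W), 4(W), 2(W) are all W)
n=7: W (go to 6, an L position)
n=8: W (go to 6, an L position)
n=9: L (options 8(W), 7(W), 5(W) are all W)
n=10: W (go to 9, an L position)
n=11: W (go to 9, an L position)
n=12: L (options 11(W), 10(W), 8(W) are all W)
n=13: W (go to 12, an L position)
n=14: W (go to 12, an L position)
n=15: L (options 14(W), 13(W), 11(W) are all W)
n=16: W (go to 15, an L position)
n=17: W (go to 15, an L position)
n=18: L (options 17(W), 16(W), 14(W) are all W)
n=19: W (go to 18, an L position)
n=20: W (go to 18, an L position)
n=21: L (options 20(W), 19(W), 17(W) are all W)
n=22: W (go to 21, an L position)
The losing starting values of n are exactly the entries labelled L in this table (8 of them).

0, 3, 6, 9, 12, 15, 18, 21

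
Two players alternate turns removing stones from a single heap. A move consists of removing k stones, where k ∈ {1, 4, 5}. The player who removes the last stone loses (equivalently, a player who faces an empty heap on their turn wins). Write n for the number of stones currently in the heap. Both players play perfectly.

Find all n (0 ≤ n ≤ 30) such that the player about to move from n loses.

Classify positions by backward induction: terminal positions (no move available) are W. From any other position, the mover wins iff some move reaches an L.
n=0: no move; the opponent has just taken the last stone and therefore loses → W
n=1: only reaches 0(W), which is W → L
n=2: reaches L-position 1 → W
n=3: only reaches 2(W), which is W → L
n=4: reaches L-position 3 → W
n=5: reaches L-position 1 → W
n=6: reaches L-position 1 → W
n=7: reaches L-position 3 → W
n=8: reaches L-position 3 → W
n=9: only reaches 8(W), 5(W), 4(W), all W → L
n=10: reaches L-position 9 → W
n=11: only reaches 10(W), 7(W), 6(W), all W → L
n=12: reaches L-position 11 → W
n=13: reaches L-position 9 → W
n=14: reaches L-position 9 → W
n=15: reaches L-position 11 → W
n=16: reaches L-position 11 → W
n=17: only reaches 16(W), 13(W), 12(W), all W → L
n=18: reaches L-position 17 → W
n=19: only reaches 18(W), 15(W), 14(W), all W → L
n=20: reaches L-position 19 → W
n=21: reaches L-position 17 → W
n=22: reaches L-position 17 → W
n=23: reaches L-position 19 → W
n=24: reaches L-position 19 → W
n=25: only reaches 24(W), 21(W), 20(W), all W → L
n=26: reaches L-position 25 → W
n=27: only reaches 26(W), 23(W), 22(W), all W → L
n=28: reaches L-position 27 → W
n=29: reaches L-position 25 → W
n=30: reaches L-position 25 → W
Reading off the rows marked L gives the requested list; there are 8 such values of n.

1, 3, 9, 11, 17, 19, 25, 27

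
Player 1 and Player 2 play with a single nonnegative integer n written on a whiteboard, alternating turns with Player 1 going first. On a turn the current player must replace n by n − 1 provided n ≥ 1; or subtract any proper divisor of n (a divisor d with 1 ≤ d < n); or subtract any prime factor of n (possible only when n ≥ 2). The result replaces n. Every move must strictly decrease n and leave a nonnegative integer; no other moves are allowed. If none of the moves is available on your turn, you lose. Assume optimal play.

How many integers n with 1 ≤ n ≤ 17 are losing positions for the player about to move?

3

Label each position W (a win for the player to move) or L (a loss). A position with no legal move is L; any other position is W exactly when some move reaches an L, and L when every move reaches a W.
n=0: no move → L
n=1: →0(L), so W
n=2: →0(L), so W
n=3: →0(L), so W
n=4: →2(W), 3(W) — all W, so L
n=5: →0(L), so W
n=6: →4(L), so W
n=7: →0(L), so W
n=8: →4(L), so W
n=9: →6(W), 8(W) — all W, so L
n=10: →9(L), so W
n=11: →0(L), so W
n=12: →9(L), so W
n=13: →0(L), so W
n=14: →7(W), 12(W), 13(W) — all W, so L
n=15: →14(L), so W
n=16: →14(L), so W
n=17: →0(L), so W
L entries with 1 ≤ n ≤ 17 (n=0 is outside the asked range and is not counted): n = 4, 9, 14; that makes 3.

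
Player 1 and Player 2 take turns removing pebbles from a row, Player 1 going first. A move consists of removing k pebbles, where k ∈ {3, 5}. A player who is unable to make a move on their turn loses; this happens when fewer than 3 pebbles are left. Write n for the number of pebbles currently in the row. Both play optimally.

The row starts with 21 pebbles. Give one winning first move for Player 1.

Remove 3, leaving 18.

Positions with no move are L. A position that does have a move is losing for the player to move precisely when every available move leads to a winning position for the opponent. Fill in the labels:
n=0: no move → L
n=1: no move → L
n=2: no move → L
n=3: can move to 0, which is L ⇒ W
n=4: can move to 1, which is L ⇒ W
n=5: can move to 2, which is L ⇒ W
n=6: can move to 1, which is L ⇒ W
n=7: can move to 2, which is L ⇒ W
n=8: moves to 5(W), 3(W); every one is W ⇒ L
n=9: moves to 6(W), 4(W); every one is W ⇒ L
n=10: moves to 7(W), 5(W); every one is W ⇒ L
n=11: can move to 8, which is L ⇒ W
n=12: can move to 9, which is L ⇒ W
n=13: can move to 10, which is L ⇒ W
n=14: can move to 9, which is L ⇒ W
n=15: can move to 10, which is L ⇒ W
n=16: moves to 13(W), 11(W); every one is W ⇒ L
n=17: moves to 14(W), 12(W); every one is W ⇒ L
n=18: moves to 15(W), 13(W); every one is W ⇒ L
n=19: can move to 16, which is L ⇒ W
n=20: can move to 17, which is L ⇒ W
n=21: can move to 18, which is L ⇒ W
From 21, the L positions reachable in one move are: 18, 16. Any move reaching one of these is winning.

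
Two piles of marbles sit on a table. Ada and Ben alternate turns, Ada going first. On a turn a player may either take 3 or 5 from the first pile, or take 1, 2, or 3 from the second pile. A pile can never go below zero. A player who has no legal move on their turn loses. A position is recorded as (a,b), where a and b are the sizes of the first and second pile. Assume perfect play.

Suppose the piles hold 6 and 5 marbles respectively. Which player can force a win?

Compute win/loss labels from the base case upward. A position with no move is L. Any other position is W if it can reach an L in one move, else L.
No move ever increases a pile, so every position that can arise here has a ≤ 6 and b ≤ 5; it is enough to label the cells with 0 ≤ a ≤ 6 and 0 ≤ b ≤ 5.
Every move lowers a or b (never raises either), so fill the grid row by row in increasing a, and left to right within a row: each cell's successors are then already labelled.
      b=0  b=1  b=2  b=3  b=4  b=5
a=0:    L    W    W    W    L    W
a=1:    L    W    W    W    L    W
a=2:    L    W    W    W    L    W
a=3:    W    L    W    W    W    L
a=4:    W    L    W    W    W    L
a=5:    W    L    W    W    W    L
a=6:    W    W    L    W    W    W
Cells with no legal move (terminal, hence L): (0,0), (1,0), (2,0).
The remaining L cells, each justified by listing all of its moves:
(0,4): L (options (0,3)(W), (0,2)(W), (0,1)(W) are all W)
(1,4): L (options (1,3)(W), (1,2)(W), (1,1)(W) are all W)
(2,4): L (options (2,3)(W), (2,2)(W), (2,1)(W) are all W)
(3,1): L (options (0,1)(W), (3,0)(W) are all W)
(3,5): L (options (0,5)(W), (3,4)(W), (3,3)(W), (3,2)(W) are all W)
(4,1): L (options (1,1)(W), (4,0)(W) are all W)
(4,5): L (options (1,5)(W), (4,4)(W), (4,3)(W), (4,2)(W) are all W)
(5,1): L (options (2,1)(W), (0,1)(W), (5,0)(W) are all W)
(5,5): L (options (2,5)(W), (0,5)(W), (5,4)(W), (5,3)(W), (5,2)(W) are all W)
(6,2): L (options (3,2)(W), (1,2)(W), (6,1)(W), (6,0)(W) are all W)
Every other cell has at least one move into one of the L cells above, so it is W.
The starting position (6,5) is W: Ada should move to (3,5), handing over an L position.

Ada wins.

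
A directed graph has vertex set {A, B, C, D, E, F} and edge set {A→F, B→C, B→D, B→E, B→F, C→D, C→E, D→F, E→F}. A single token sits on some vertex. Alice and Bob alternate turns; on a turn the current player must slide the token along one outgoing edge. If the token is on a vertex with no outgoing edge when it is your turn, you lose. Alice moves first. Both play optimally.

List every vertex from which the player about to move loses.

C, F

Build the W/L table. Terminal = L. A non-terminal position is W if it has a move to some L; otherwise it is L.
Every edge goes from a vertex to one that appears earlier in the order F, E, D, C, B, A, so processing vertices in that order labels each vertex after all of its successors.
F: no outgoing edge → L
E: →F(L), so W
D: →F(L), so W
C: →D(W), E(W) — all W, so L
B: →C(L), so W
A: →F(L), so W
The losing starting vertices are exactly the entries labelled L in this table (2 of them).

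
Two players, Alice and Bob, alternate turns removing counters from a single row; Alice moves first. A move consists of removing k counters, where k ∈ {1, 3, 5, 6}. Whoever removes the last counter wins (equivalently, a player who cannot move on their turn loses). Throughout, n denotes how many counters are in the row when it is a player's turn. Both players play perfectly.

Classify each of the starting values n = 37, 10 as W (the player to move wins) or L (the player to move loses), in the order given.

37: L, 10: W

Positions with no move are L. A position that does have a move is losing for the player to move precisely when every available move leads to a winning position for the opponent. Fill in the labels:
n=0: no move → L
n=1: reaches L-position 0 → W
n=2: only reaches 1(W), which is W → L
n=3: reaches L-position 2 → W
n=4: only reaches 3(W), 1(W), all W → L
n=5: reaches L-position 4 → W
n=6: reaches L-position 0 → W
n=7: reaches L-position 4 → W
n=8: reaches L-position 2 → W
n=9: reaches L-position 4 → W
n=10: reaches L-position 4 → W
n=11: only reaches 10(W), 8(W), 6(W), 5(W), all W → L
n=12: reaches L-position 11 → W
n=13: only reaches 12(W), 10(W), 8(W), 7(W), all W → L
n=14: reaches L-position 13 → W
n=15: only reaches 14(W), 12(W), 10(W), 9(W), all W → L
n=16: reaches L-position 15 → W
n=17: reaches L-position 11 → W
n=18: reaches L-position 15 → W
n=19: reaches L-position 13 → W
n=20: reaches L-position 15 → W
n=21: reaches L-position 15 → W
n=22: only reaches 21(W), 19(W), 17(W), 16(W), all W → L
n=23: reaches L-position 22 → W
n=24: only reaches 23(W), 21(W), 19(W), 18(W), all W → L
n=25: reaches L-position 24 → W
n=26: only reaches 25(W), 23(W), 21(W), 20(W), all W → L
n=27: reaches L-position 26 → W
n=28: reaches L-position 22 → W
n=29: reaches L-position 26 → W
n=30: reaches L-position 24 → W
n=31: reaches L-position 26 → W
n=32: reaches L-position 26 → W
n=33: only reaches 32(W), 30(W), 28(W), 27(W), all W → L
n=34: reaches L-position 33 → W
n=35: only reaches 34(W), 32(W), 30(W), 29(W), all W → L
n=36: reaches L-position 35 → W
n=37: only reaches 36(W), 34(W), 32(W), 31(W), all W → L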